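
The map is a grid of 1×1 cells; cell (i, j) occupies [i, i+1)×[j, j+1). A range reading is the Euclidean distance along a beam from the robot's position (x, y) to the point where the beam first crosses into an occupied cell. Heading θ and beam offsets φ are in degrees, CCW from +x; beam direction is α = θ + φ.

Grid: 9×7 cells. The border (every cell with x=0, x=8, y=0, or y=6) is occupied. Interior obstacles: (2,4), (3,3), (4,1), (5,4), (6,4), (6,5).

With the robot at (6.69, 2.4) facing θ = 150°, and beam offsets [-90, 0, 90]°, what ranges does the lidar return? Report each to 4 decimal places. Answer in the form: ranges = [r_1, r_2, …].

ranges = [2.6200, 3.1061, 1.6166]

beam 1: φ=-90°, α=60°
  cosα=0.5000 sinα=0.8660 | (6,2) | tMaxX 0.6200 tMaxY 0.6928 | tΔX 2.0000 tΔY 1.1547
    t=0.6200 [x] (7,2)
    t=0.6928 [y] (7,3)
    t=1.8475 [y] (7,4)
    t=2.6200 [x] (8,4) — stop
  → r_1 = 2.6200
beam 2: φ=0°, α=150°
  cosα=-0.8660 sinα=0.5000 | (6,2) | tMaxX 0.7967 tMaxY 1.2000 | tΔX 1.1547 tΔY 2.0000
    t=0.7967 [x] (5,2)
    t=1.2000 [y] (5,3)
    t=1.9514 [x] (4,3)
    t=3.1061 [x] (3,3) — stop
  → r_2 = 3.1061
beam 3: φ=90°, α=240°
  cosα=-0.5000 sinα=-0.8660 | (6,2) | tMaxX 1.3800 tMaxY 0.4619 | tΔX 2.0000 tΔY 1.1547
    t=0.4619 [y] (6,1)
    t=1.3800 [x] (5,1)
    t=1.6166 [y] (5,0) — stop
  → r_3 = 1.6166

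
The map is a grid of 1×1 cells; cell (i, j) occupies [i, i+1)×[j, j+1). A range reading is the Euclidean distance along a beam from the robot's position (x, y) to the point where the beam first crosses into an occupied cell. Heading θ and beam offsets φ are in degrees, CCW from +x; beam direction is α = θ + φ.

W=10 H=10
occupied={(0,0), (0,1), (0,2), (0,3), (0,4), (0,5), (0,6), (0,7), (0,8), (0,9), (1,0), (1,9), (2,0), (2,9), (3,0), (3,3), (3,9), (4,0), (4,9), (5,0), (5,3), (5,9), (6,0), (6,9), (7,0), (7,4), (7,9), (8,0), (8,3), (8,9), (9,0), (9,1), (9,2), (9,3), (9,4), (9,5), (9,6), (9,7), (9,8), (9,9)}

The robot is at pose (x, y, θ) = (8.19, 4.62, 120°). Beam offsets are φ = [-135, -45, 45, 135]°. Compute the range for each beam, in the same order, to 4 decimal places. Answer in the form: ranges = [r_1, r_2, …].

beam 1: φ=-135°, α=345°
  dir = (cos 345°, sin 345°) = (0.9659, -0.2588); from cell (8,4)
  next x-line at t=0.8386, next y-line at t=2.3955; Δt_x=1.0353, Δt_y=3.8637
    x: enter (9,4) at t=0.8386 ← occupied
  → r_1 = 0.8386
beam 2: φ=-45°, α=75°
  dir = (cos 75°, sin 75°) = (0.2588, 0.9659); from cell (8,4)
  next x-line at t=3.1296, next y-line at t=0.3934; Δt_x=3.8637, Δt_y=1.0353
    y: enter (8,5) at t=0.3934
    y: enter (8,6) at t=1.4287
    y: enter (8,7) at t=2.4640
    x: enter (9,7) at t=3.1296 ← occupied
  → r_2 = 3.1296
beam 3: φ=45°, α=165°
  dir = (cos 165°, sin 165°) = (-0.9659, 0.2588); from cell (8,4)
  next x-line at t=0.1967, next y-line at t=1.4682; Δt_x=1.0353, Δt_y=3.8637
    x: enter (7,4) at t=0.1967 ← occupied
  → r_3 = 0.1967
beam 4: φ=135°, α=255°
  dir = (cos 255°, sin 255°) = (-0.2588, -0.9659); from cell (8,4)
  next x-line at t=0.7341, next y-line at t=0.6419; Δt_x=3.8637, Δt_y=1.0353
    y: enter (8,3) at t=0.6419 ← occupied
  → r_4 = 0.6419

ranges = [0.8386, 3.1296, 0.1967, 0.6419]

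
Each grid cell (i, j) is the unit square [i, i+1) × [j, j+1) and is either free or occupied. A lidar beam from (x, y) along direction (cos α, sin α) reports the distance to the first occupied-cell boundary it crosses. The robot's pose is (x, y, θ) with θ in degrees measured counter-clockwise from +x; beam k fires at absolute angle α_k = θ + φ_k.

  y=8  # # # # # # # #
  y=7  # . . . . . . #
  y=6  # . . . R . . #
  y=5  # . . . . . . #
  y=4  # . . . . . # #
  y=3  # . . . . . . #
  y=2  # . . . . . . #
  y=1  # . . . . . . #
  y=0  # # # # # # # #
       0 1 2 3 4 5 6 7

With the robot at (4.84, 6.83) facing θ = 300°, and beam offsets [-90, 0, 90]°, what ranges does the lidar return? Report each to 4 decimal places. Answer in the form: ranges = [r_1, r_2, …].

beam 1: φ=-90°, α=210°
  dir = (cos 210°, sin 210°) = (-0.8660, -0.5000); from cell (4,6)
  next x-line at t=0.9699, next y-line at t=1.6600; Δt_x=1.1547, Δt_y=2.0000
    x: enter (3,6) at t=0.9699
    y: enter (3,5) at t=1.6600
    x: enter (2,5) at t=2.1246
    x: enter (1,5) at t=3.2793
    y: enter (1,4) at t=3.6600
    x: enter (0,4) at t=4.4341 ← occupied
  → r_1 = 4.4341
beam 2: φ=0°, α=300°
  dir = (cos 300°, sin 300°) = (0.5000, -0.8660); from cell (4,6)
  next x-line at t=0.3200, next y-line at t=0.9584; Δt_x=2.0000, Δt_y=1.1547
    x: enter (5,6) at t=0.3200
    y: enter (5,5) at t=0.9584
    y: enter (5,4) at t=2.1131
    x: enter (6,4) at t=2.3200 ← occupied
  → r_2 = 2.3200
beam 3: φ=90°, α=30°
  dir = (cos 30°, sin 30°) = (0.8660, 0.5000); from cell (4,6)
  next x-line at t=0.1848, next y-line at t=0.3400; Δt_x=1.1547, Δt_y=2.0000
    x: enter (5,6) at t=0.1848
    y: enter (5,7) at t=0.3400
    x: enter (6,7) at t=1.3395
    y: enter (6,8) at t=2.3400 ← occupied
  → r_3 = 2.3400

ranges = [4.4341, 2.3200, 2.3400]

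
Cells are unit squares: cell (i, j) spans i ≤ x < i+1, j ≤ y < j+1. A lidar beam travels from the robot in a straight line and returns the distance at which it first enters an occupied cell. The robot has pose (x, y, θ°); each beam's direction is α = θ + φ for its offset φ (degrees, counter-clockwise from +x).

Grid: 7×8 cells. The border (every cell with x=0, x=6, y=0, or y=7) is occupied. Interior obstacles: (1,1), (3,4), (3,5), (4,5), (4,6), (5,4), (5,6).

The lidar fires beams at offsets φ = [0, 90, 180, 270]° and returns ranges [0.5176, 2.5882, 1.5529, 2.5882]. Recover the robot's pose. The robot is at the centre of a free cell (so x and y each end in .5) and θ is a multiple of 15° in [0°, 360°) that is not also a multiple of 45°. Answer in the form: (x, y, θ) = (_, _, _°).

(x, y, θ) = (2.5, 4.5, 345°)

Enumerate (i+0.5, j+0.5, θ) over the 23 free cells and 16 admissible headings. For each, cast all 4 beams and compare to the given ranges.
  (2.5, 1.5, 195°): beam 2 = 0.5176 ≠ 2.5882 ✗
  (4.5, 2.5, 150°): beam 1 = 4.0415 ≠ 0.5176 ✗
  (4.5, 1.5, 165°): beam 1 = 3.6235 ≠ 0.5176 ✗
  (2.5, 6.5, 330°): beam 1 = 1.0000 ≠ 0.5176 ✗
  …
  (2.5, 4.5, 345°): r_1=0.5176, r_2=2.5882, r_3=1.5529, r_4=2.5882 — all match ✓
Unique over the lattice → pose = (2.5, 4.5, 345°).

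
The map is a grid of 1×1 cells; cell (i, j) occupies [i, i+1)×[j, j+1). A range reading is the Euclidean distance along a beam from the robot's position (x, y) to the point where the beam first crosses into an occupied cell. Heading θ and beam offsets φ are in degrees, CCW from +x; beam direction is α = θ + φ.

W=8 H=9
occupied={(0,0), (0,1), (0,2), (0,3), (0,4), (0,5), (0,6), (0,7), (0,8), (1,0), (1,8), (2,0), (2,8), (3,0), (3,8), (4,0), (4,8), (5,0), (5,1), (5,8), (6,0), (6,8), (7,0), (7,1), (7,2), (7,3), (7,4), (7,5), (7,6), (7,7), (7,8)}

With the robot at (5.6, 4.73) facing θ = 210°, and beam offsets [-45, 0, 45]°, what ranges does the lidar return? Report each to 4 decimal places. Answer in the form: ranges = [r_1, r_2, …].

beam 1: φ=-45°, α=165°
  dir = (cos 165°, sin 165°) = (-0.9659, 0.2588); from cell (5,4)
  next x-line at t=0.6212, next y-line at t=1.0432; Δt_x=1.0353, Δt_y=3.8637
    x: enter (4,4) at t=0.6212
    y: enter (4,5) at t=1.0432
    x: enter (3,5) at t=1.6564
    x: enter (2,5) at t=2.6917
    x: enter (1,5) at t=3.7270
    x: enter (0,5) at t=4.7623 ← occupied
  → r_1 = 4.7623
beam 2: φ=0°, α=210°
  dir = (cos 210°, sin 210°) = (-0.8660, -0.5000); from cell (5,4)
  next x-line at t=0.6928, next y-line at t=1.4600; Δt_x=1.1547, Δt_y=2.0000
    x: enter (4,4) at t=0.6928
    y: enter (4,3) at t=1.4600
    x: enter (3,3) at t=1.8475
    x: enter (2,3) at t=3.0022
    y: enter (2,2) at t=3.4600
    x: enter (1,2) at t=4.1569
    x: enter (0,2) at t=5.3116 ← occupied
  → r_2 = 5.3116
beam 3: φ=45°, α=255°
  dir = (cos 255°, sin 255°) = (-0.2588, -0.9659); from cell (5,4)
  next x-line at t=2.3182, next y-line at t=0.7558; Δt_x=3.8637, Δt_y=1.0353
    y: enter (5,3) at t=0.7558
    y: enter (5,2) at t=1.7910
    x: enter (4,2) at t=2.3182
    y: enter (4,1) at t=2.8263
    y: enter (4,0) at t=3.8616 ← occupied
  → r_3 = 3.8616

ranges = [4.7623, 5.3116, 3.8616]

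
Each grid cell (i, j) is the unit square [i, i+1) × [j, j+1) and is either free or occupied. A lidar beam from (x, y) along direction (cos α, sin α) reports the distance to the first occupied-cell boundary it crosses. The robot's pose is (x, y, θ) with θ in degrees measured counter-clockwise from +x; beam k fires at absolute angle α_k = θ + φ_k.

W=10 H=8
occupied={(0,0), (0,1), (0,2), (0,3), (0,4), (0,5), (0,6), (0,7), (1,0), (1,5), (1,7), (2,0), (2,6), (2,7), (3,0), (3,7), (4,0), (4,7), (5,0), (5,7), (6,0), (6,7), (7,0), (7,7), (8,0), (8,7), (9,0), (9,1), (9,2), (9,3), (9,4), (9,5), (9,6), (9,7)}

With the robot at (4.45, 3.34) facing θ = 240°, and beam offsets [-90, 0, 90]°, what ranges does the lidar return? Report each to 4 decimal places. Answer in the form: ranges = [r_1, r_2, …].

beam 1: φ=-90°, α=150°
  cosα=-0.8660 sinα=0.5000 | (4,3) | tMaxX 0.5196 tMaxY 1.3200 | tΔX 1.1547 tΔY 2.0000
    t=0.5196 [x] (3,3)
    t=1.3200 [y] (3,4)
    t=1.6743 [x] (2,4)
    t=2.8290 [x] (1,4)
    t=3.3200 [y] (1,5) — stop
  → r_1 = 3.3200
beam 2: φ=0°, α=240°
  cosα=-0.5000 sinα=-0.8660 | (4,3) | tMaxX 0.9000 tMaxY 0.3926 | tΔX 2.0000 tΔY 1.1547
    t=0.3926 [y] (4,2)
    t=0.9000 [x] (3,2)
    t=1.5473 [y] (3,1)
    t=2.7020 [y] (3,0) — stop
  → r_2 = 2.7020
beam 3: φ=90°, α=330°
  cosα=0.8660 sinα=-0.5000 | (4,3) | tMaxX 0.6351 tMaxY 0.6800 | tΔX 1.1547 tΔY 2.0000
    t=0.6351 [x] (5,3)
    t=0.6800 [y] (5,2)
    t=1.7898 [x] (6,2)
    t=2.6800 [y] (6,1)
    t=2.9445 [x] (7,1)
    t=4.0992 [x] (8,1)
    t=4.6800 [y] (8,0) — stop
  → r_3 = 4.6800

ranges = [3.3200, 2.7020, 4.6800]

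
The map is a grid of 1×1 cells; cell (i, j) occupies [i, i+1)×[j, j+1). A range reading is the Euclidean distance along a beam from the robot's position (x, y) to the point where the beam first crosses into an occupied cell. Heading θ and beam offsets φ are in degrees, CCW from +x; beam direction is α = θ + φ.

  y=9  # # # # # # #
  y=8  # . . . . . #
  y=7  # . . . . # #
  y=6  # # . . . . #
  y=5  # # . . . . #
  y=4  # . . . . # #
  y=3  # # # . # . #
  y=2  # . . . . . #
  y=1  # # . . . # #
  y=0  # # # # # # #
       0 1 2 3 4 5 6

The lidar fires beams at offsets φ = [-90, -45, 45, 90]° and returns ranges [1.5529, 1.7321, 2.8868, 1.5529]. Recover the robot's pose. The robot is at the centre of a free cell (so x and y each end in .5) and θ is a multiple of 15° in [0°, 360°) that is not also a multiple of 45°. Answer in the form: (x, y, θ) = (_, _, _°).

(x, y, θ) = (3.5, 1.5, 105°)

The pose lattice has 31·16 = 496 candidates. Test each by forward raycasting.
  (3.5, 3.5, 255°): beam 1 = 0.5176 ≠ 1.5529 ✗
  (1.5, 8.5, 165°): beam 1 = 0.5176 ≠ 1.5529 ✗
  (4.5, 6.5, 330°): beam 1 = 3.0000 ≠ 1.5529 ✗
  (4.5, 2.5, 165°): beam 1 = 0.5176 ≠ 1.5529 ✗
  …
  (3.5, 1.5, 105°): r_1=1.5529, r_2=1.7321, r_3=2.8868, r_4=1.5529 — all match ✓
No second candidate reproduces the full scan.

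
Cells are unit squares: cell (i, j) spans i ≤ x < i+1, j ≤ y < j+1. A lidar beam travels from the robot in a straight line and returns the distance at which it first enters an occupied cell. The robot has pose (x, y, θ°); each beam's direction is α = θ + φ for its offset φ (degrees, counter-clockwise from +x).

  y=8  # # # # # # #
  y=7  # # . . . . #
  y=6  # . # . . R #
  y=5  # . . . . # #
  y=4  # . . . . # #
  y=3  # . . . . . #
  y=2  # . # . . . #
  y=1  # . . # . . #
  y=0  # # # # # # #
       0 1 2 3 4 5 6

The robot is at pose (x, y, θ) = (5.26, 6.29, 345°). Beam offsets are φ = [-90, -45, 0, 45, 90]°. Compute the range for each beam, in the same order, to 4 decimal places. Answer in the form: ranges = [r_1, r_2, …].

beam 1: φ=-90°, α=255°
  cosα=-0.2588 sinα=-0.9659 | (5,6) | tMaxX 1.0046 tMaxY 0.3002 | tΔX 3.8637 tΔY 1.0353
    t=0.3002 [y] (5,5) — stop
  → r_1 = 0.3002
beam 2: φ=-45°, α=300°
  cosα=0.5000 sinα=-0.8660 | (5,6) | tMaxX 1.4800 tMaxY 0.3349 | tΔX 2.0000 tΔY 1.1547
    t=0.3349 [y] (5,5) — stop
  → r_2 = 0.3349
beam 3: φ=0°, α=345°
  cosα=0.9659 sinα=-0.2588 | (5,6) | tMaxX 0.7661 tMaxY 1.1205 | tΔX 1.0353 tΔY 3.8637
    t=0.7661 [x] (6,6) — stop
  → r_3 = 0.7661
beam 4: φ=45°, α=30°
  cosα=0.8660 sinα=0.5000 | (5,6) | tMaxX 0.8545 tMaxY 1.4200 | tΔX 1.1547 tΔY 2.0000
    t=0.8545 [x] (6,6) — stop
  → r_4 = 0.8545
beam 5: φ=90°, α=75°
  cosα=0.2588 sinα=0.9659 | (5,6) | tMaxX 2.8591 tMaxY 0.7350 | tΔX 3.8637 tΔY 1.0353
    t=0.7350 [y] (5,7)
    t=1.7703 [y] (5,8) — stop
  → r_5 = 1.7703

ranges = [0.3002, 0.3349, 0.7661, 0.8545, 1.7703]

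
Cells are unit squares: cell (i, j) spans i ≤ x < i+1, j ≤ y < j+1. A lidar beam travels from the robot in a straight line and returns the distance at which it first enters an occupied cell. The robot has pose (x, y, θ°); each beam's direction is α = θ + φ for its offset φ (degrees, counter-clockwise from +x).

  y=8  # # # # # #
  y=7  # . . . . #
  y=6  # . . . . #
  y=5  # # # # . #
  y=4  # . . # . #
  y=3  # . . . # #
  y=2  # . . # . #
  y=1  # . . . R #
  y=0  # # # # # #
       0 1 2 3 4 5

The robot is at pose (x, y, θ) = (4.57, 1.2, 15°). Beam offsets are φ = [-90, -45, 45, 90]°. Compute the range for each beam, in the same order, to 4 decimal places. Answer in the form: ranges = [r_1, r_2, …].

ranges = [0.2071, 0.4000, 0.8600, 1.8635]

beam 1: φ=-90°, α=285°
  cosα=0.2588 sinα=-0.9659 | (4,1) | tMaxX 1.6614 tMaxY 0.2071 | tΔX 3.8637 tΔY 1.0353
    t=0.2071 [y] (4,0) — stop
  → r_1 = 0.2071
beam 2: φ=-45°, α=330°
  cosα=0.8660 sinα=-0.5000 | (4,1) | tMaxX 0.4965 tMaxY 0.4000 | tΔX 1.1547 tΔY 2.0000
    t=0.4000 [y] (4,0) — stop
  → r_2 = 0.4000
beam 3: φ=45°, α=60°
  cosα=0.5000 sinα=0.8660 | (4,1) | tMaxX 0.8600 tMaxY 0.9238 | tΔX 2.0000 tΔY 1.1547
    t=0.8600 [x] (5,1) — stop
  → r_3 = 0.8600
beam 4: φ=90°, α=105°
  cosα=-0.2588 sinα=0.9659 | (4,1) | tMaxX 2.2023 tMaxY 0.8282 | tΔX 3.8637 tΔY 1.0353
    t=0.8282 [y] (4,2)
    t=1.8635 [y] (4,3) — stop
  → r_4 = 1.8635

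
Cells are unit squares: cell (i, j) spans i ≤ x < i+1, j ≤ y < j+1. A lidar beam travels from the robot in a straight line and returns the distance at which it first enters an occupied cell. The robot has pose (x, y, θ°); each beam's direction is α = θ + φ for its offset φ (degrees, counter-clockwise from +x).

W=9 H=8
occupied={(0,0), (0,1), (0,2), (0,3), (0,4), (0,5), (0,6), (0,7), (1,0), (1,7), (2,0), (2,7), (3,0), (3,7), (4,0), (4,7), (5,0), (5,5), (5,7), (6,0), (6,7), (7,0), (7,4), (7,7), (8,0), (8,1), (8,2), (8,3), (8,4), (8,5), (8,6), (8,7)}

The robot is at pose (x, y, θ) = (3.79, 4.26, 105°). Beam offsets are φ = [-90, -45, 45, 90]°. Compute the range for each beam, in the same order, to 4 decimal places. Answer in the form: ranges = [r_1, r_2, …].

beam 1: φ=-90°, α=15°
  d=(0.9659,0.2588)  start (3,4)  tX=0.2174 tY=2.8591  stride 1/|dx|=1.0353 1/|dy|=3.8637
    cross x-line → (4,4), t=0.2174
    cross x-line → (5,4), t=1.2527
    cross x-line → (6,4), t=2.2880
    cross y-line → (6,5), t=2.8591
    cross x-line → (7,5), t=3.3232
    cross x-line → (8,5), t=4.3585 (wall)
  → r_1 = 4.3585
beam 2: φ=-45°, α=60°
  d=(0.5000,0.8660)  start (3,4)  tX=0.4200 tY=0.8545  stride 1/|dx|=2.0000 1/|dy|=1.1547
    cross x-line → (4,4), t=0.4200
    cross y-line → (4,5), t=0.8545
    cross y-line → (4,6), t=2.0092
    cross x-line → (5,6), t=2.4200
    cross y-line → (5,7), t=3.1639 (wall)
  → r_2 = 3.1639
beam 3: φ=45°, α=150°
  d=(-0.8660,0.5000)  start (3,4)  tX=0.9122 tY=1.4800  stride 1/|dx|=1.1547 1/|dy|=2.0000
    cross x-line → (2,4), t=0.9122
    cross y-line → (2,5), t=1.4800
    cross x-line → (1,5), t=2.0669
    cross x-line → (0,5), t=3.2216 (wall)
  → r_3 = 3.2216
beam 4: φ=90°, α=195°
  d=(-0.9659,-0.2588)  start (3,4)  tX=0.8179 tY=1.0046  stride 1/|dx|=1.0353 1/|dy|=3.8637
    cross x-line → (2,4), t=0.8179
    cross y-line → (2,3), t=1.0046
    cross x-line → (1,3), t=1.8531
    cross x-line → (0,3), t=2.8884 (wall)
  → r_4 = 2.8884

ranges = [4.3585, 3.1639, 3.2216, 2.8884]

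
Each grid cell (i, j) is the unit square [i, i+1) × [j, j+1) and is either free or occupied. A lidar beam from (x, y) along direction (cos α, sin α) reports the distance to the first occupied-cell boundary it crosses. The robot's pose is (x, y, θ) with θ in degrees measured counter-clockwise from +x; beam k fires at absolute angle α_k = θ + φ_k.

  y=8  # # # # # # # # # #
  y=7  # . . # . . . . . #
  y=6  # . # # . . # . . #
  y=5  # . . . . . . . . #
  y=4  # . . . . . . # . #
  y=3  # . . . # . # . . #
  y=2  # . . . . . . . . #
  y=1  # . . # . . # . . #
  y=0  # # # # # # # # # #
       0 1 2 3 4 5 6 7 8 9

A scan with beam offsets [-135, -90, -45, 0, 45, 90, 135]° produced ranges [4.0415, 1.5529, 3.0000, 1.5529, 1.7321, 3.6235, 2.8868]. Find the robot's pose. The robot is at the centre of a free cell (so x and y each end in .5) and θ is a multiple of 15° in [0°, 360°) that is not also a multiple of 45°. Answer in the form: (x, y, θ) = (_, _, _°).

Candidates: 47 free-cell centres × 16 headings = 752 poses. Raycast each; keep the one whose scan matches to 4 dp.
  (6.5, 2.5, 345°): beam 1 = 2.8868 ≠ 4.0415 ✗
  (3.5, 5.5, 60°): beam 1 = 1.9319 ≠ 4.0415 ✗
  (4.5, 2.5, 300°): beam 1 = 3.6235 ≠ 4.0415 ✗
  (8.5, 2.5, 15°): beam 1 = 1.7321 ≠ 4.0415 ✗
  (3.5, 3.5, 240°): beam 1 = 2.5882 ≠ 4.0415 ✗
  …
  (2.5, 4.5, 165°): r_1=4.0415, r_2=1.5529, r_3=3.0000, r_4=1.5529, r_5=1.7321, r_6=3.6235, r_7=2.8868 — all match ✓
No second candidate reproduces the full scan.

(x, y, θ) = (2.5, 4.5, 165°)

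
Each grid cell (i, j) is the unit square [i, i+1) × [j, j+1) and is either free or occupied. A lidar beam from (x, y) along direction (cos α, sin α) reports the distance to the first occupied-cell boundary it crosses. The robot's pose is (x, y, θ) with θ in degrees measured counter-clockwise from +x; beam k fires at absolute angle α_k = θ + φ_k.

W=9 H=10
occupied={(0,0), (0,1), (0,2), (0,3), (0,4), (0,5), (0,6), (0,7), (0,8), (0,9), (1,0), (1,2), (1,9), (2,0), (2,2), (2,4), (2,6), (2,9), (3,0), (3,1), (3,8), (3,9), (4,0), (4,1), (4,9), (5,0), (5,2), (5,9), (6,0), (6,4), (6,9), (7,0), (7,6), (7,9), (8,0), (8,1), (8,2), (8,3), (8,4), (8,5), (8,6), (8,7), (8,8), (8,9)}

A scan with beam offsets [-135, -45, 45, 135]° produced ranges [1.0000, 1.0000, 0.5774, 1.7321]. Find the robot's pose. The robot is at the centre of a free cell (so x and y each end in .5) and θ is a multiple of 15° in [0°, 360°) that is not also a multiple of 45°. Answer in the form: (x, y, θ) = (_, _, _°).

The pose lattice has 46·16 = 736 candidates. Test each by forward raycasting.
  (1.5, 1.5, 240°): beam 1 = 0.5176 ≠ 1.0000 ✗
  (7.5, 2.5, 150°): beam 1 = 0.5176 ≠ 1.0000 ✗
  (1.5, 5.5, 75°): beam 3 = 1.0000 ≠ 0.5774 ✗
  …
  (6.5, 1.5, 255°): r_1=1.0000, r_2=1.0000, r_3=0.5774, r_4=1.7321 — all match ✓
No second candidate reproduces the full scan.

(x, y, θ) = (6.5, 1.5, 255°)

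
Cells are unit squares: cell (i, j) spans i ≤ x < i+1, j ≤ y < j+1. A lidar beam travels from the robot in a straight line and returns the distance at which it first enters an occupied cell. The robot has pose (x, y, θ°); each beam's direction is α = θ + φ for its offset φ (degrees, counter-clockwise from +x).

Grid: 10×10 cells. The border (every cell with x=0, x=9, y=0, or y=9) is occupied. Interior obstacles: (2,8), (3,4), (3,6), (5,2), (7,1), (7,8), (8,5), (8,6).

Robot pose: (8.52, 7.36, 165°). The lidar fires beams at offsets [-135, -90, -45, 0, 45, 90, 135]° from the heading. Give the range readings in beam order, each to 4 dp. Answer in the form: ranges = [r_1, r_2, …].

beam 1: φ=-135°, α=30°
  d=(0.8660,0.5000)  start (8,7)  tX=0.5543 tY=1.2800  stride 1/|dx|=1.1547 1/|dy|=2.0000
    cross x-line → (9,7), t=0.5543 (wall)
  → r_1 = 0.5543
beam 2: φ=-90°, α=75°
  d=(0.2588,0.9659)  start (8,7)  tX=1.8546 tY=0.6626  stride 1/|dx|=3.8637 1/|dy|=1.0353
    cross y-line → (8,8), t=0.6626
    cross y-line → (8,9), t=1.6979 (wall)
  → r_2 = 1.6979
beam 3: φ=-45°, α=120°
  d=(-0.5000,0.8660)  start (8,7)  tX=1.0400 tY=0.7390  stride 1/|dx|=2.0000 1/|dy|=1.1547
    cross y-line → (8,8), t=0.7390
    cross x-line → (7,8), t=1.0400 (wall)
  → r_3 = 1.0400
beam 4: φ=0°, α=165°
  d=(-0.9659,0.2588)  start (8,7)  tX=0.5383 tY=2.4728  stride 1/|dx|=1.0353 1/|dy|=3.8637
    cross x-line → (7,7), t=0.5383
    cross x-line → (6,7), t=1.5736
    cross y-line → (6,8), t=2.4728
    cross x-line → (5,8), t=2.6089
    cross x-line → (4,8), t=3.6442
    cross x-line → (3,8), t=4.6794
    cross x-line → (2,8), t=5.7147 (wall)
  → r_4 = 5.7147
beam 5: φ=45°, α=210°
  d=(-0.8660,-0.5000)  start (8,7)  tX=0.6004 tY=0.7200  stride 1/|dx|=1.1547 1/|dy|=2.0000
    cross x-line → (7,7), t=0.6004
    cross y-line → (7,6), t=0.7200
    cross x-line → (6,6), t=1.7551
    cross y-line → (6,5), t=2.7200
    cross x-line → (5,5), t=2.9098
    cross x-line → (4,5), t=4.0645
    cross y-line → (4,4), t=4.7200
    cross x-line → (3,4), t=5.2192 (wall)
  → r_5 = 5.2192
beam 6: φ=90°, α=255°
  d=(-0.2588,-0.9659)  start (8,7)  tX=2.0091 tY=0.3727  stride 1/|dx|=3.8637 1/|dy|=1.0353
    cross y-line → (8,6), t=0.3727 (wall)
  → r_6 = 0.3727
beam 7: φ=135°, α=300°
  d=(0.5000,-0.8660)  start (8,7)  tX=0.9600 tY=0.4157  stride 1/|dx|=2.0000 1/|dy|=1.1547
    cross y-line → (8,6), t=0.4157 (wall)
  → r_7 = 0.4157

ranges = [0.5543, 1.6979, 1.0400, 5.7147, 5.2192, 0.3727, 0.4157]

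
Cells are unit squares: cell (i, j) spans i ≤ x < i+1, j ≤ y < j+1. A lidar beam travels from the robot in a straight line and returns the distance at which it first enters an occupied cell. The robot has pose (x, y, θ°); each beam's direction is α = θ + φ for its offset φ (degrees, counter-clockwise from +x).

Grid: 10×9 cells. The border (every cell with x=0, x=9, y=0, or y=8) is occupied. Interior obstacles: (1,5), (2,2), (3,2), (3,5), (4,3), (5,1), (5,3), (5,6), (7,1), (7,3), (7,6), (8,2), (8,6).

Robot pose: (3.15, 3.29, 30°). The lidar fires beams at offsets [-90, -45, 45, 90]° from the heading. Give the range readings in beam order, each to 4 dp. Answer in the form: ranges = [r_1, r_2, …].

beam 1: φ=-90°, α=300°
  cosα=0.5000 sinα=-0.8660 | (3,3) | tMaxX 1.7000 tMaxY 0.3349 | tΔX 2.0000 tΔY 1.1547
    t=0.3349 [y] (3,2) — stop
  → r_1 = 0.3349
beam 2: φ=-45°, α=345°
  cosα=0.9659 sinα=-0.2588 | (3,3) | tMaxX 0.8800 tMaxY 1.1205 | tΔX 1.0353 tΔY 3.8637
    t=0.8800 [x] (4,3) — stop
  → r_2 = 0.8800
beam 3: φ=45°, α=75°
  cosα=0.2588 sinα=0.9659 | (3,3) | tMaxX 3.2841 tMaxY 0.7350 | tΔX 3.8637 tΔY 1.0353
    t=0.7350 [y] (3,4)
    t=1.7703 [y] (3,5) — stop
  → r_3 = 1.7703
beam 4: φ=90°, α=120°
  cosα=-0.5000 sinα=0.8660 | (3,3) | tMaxX 0.3000 tMaxY 0.8198 | tΔX 2.0000 tΔY 1.1547
    t=0.3000 [x] (2,3)
    t=0.8198 [y] (2,4)
    t=1.9745 [y] (2,5)
    t=2.3000 [x] (1,5) — stop
  → r_4 = 2.3000

ranges = [0.3349, 0.8800, 1.7703, 2.3000]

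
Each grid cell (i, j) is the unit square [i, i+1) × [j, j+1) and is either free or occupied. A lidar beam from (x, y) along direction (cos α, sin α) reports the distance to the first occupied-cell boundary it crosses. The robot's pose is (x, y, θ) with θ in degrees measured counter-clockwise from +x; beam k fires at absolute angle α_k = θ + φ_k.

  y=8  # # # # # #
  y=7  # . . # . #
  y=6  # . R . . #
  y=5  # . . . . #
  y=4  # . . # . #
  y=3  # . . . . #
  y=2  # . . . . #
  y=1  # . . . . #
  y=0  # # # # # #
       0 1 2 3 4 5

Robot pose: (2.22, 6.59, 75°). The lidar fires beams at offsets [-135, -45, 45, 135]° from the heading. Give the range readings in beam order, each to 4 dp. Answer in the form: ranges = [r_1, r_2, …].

beam 1: φ=-135°, α=300°
  d=(0.5000,-0.8660)  start (2,6)  tX=1.5600 tY=0.6813  stride 1/|dx|=2.0000 1/|dy|=1.1547
    cross y-line → (2,5), t=0.6813
    cross x-line → (3,5), t=1.5600
    cross y-line → (3,4), t=1.8360 (wall)
  → r_1 = 1.8360
beam 2: φ=-45°, α=30°
  d=(0.8660,0.5000)  start (2,6)  tX=0.9007 tY=0.8200  stride 1/|dx|=1.1547 1/|dy|=2.0000
    cross y-line → (2,7), t=0.8200
    cross x-line → (3,7), t=0.9007 (wall)
  → r_2 = 0.9007
beam 3: φ=45°, α=120°
  d=(-0.5000,0.8660)  start (2,6)  tX=0.4400 tY=0.4734  stride 1/|dx|=2.0000 1/|dy|=1.1547
    cross x-line → (1,6), t=0.4400
    cross y-line → (1,7), t=0.4734
    cross y-line → (1,8), t=1.6281 (wall)
  → r_3 = 1.6281
beam 4: φ=135°, α=210°
  d=(-0.8660,-0.5000)  start (2,6)  tX=0.2540 tY=1.1800  stride 1/|dx|=1.1547 1/|dy|=2.0000
    cross x-line → (1,6), t=0.2540
    cross y-line → (1,5), t=1.1800
    cross x-line → (0,5), t=1.4087 (wall)
  → r_4 = 1.4087

ranges = [1.8360, 0.9007, 1.6281, 1.4087]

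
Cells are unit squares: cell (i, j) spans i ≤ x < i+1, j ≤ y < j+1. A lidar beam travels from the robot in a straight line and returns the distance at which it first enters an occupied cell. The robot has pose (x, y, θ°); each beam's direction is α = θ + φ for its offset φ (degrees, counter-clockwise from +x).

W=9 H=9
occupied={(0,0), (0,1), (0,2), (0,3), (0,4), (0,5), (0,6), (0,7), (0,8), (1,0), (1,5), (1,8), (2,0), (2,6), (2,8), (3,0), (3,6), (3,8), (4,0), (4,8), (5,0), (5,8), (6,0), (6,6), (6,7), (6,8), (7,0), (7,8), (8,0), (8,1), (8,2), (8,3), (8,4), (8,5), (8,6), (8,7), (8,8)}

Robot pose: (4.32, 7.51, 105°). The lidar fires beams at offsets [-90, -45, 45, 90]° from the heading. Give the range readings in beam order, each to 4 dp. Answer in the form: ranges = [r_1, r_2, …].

ranges = [1.7393, 0.5658, 0.9800, 1.9705]

beam 1: φ=-90°, α=15°
  direction (0.9659, 0.2588); cell (4,7); t to first gridline: x 0.7040, y 1.8932 (then +1.0353 / +3.8637)
    (5,7) via x @ 0.7040
    (6,7) via x @ 1.7393  # hit
  → r_1 = 1.7393
beam 2: φ=-45°, α=60°
  direction (0.5000, 0.8660); cell (4,7); t to first gridline: x 1.3600, y 0.5658 (then +2.0000 / +1.1547)
    (4,8) via y @ 0.5658  # hit
  → r_2 = 0.5658
beam 3: φ=45°, α=150°
  direction (-0.8660, 0.5000); cell (4,7); t to first gridline: x 0.3695, y 0.9800 (then +1.1547 / +2.0000)
    (3,7) via x @ 0.3695
    (3,8) via y @ 0.9800  # hit
  → r_3 = 0.9800
beam 4: φ=90°, α=195°
  direction (-0.9659, -0.2588); cell (4,7); t to first gridline: x 0.3313, y 1.9705 (then +1.0353 / +3.8637)
    (3,7) via x @ 0.3313
    (2,7) via x @ 1.3666
    (2,6) via y @ 1.9705  # hit
  → r_4 = 1.9705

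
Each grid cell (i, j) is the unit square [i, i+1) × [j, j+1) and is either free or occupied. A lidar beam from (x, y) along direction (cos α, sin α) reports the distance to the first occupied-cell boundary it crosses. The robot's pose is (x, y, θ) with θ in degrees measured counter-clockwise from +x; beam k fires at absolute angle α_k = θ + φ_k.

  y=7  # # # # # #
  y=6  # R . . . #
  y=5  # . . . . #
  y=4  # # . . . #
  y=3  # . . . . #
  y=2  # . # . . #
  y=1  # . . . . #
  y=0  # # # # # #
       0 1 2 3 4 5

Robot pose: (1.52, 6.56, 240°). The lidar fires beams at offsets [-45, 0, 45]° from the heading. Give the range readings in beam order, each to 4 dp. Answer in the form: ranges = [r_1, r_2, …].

beam 1: φ=-45°, α=195°
  cosα=-0.9659 sinα=-0.2588 | (1,6) | tMaxX 0.5383 tMaxY 2.1637 | tΔX 1.0353 tΔY 3.8637
    t=0.5383 [x] (0,6) — stop
  → r_1 = 0.5383
beam 2: φ=0°, α=240°
  cosα=-0.5000 sinα=-0.8660 | (1,6) | tMaxX 1.0400 tMaxY 0.6466 | tΔX 2.0000 tΔY 1.1547
    t=0.6466 [y] (1,5)
    t=1.0400 [x] (0,5) — stop
  → r_2 = 1.0400
beam 3: φ=45°, α=285°
  cosα=0.2588 sinα=-0.9659 | (1,6) | tMaxX 1.8546 tMaxY 0.5798 | tΔX 3.8637 tΔY 1.0353
    t=0.5798 [y] (1,5)
    t=1.6150 [y] (1,4) — stop
  → r_3 = 1.6150

ranges = [0.5383, 1.0400, 1.6150]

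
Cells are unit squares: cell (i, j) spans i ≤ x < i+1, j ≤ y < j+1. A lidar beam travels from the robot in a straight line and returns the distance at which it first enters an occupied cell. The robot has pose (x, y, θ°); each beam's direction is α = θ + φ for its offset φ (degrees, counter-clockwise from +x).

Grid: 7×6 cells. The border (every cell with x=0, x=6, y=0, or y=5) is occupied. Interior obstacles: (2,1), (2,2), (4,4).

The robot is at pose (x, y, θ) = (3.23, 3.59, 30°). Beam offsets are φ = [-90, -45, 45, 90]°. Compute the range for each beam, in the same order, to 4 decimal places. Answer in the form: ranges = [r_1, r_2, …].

beam 1: φ=-90°, α=300°
  d=(0.5000,-0.8660)  start (3,3)  tX=1.5400 tY=0.6813  stride 1/|dx|=2.0000 1/|dy|=1.1547
    cross y-line → (3,2), t=0.6813
    cross x-line → (4,2), t=1.5400
    cross y-line → (4,1), t=1.8360
    cross y-line → (4,0), t=2.9907 (wall)
  → r_1 = 2.9907
beam 2: φ=-45°, α=345°
  d=(0.9659,-0.2588)  start (3,3)  tX=0.7972 tY=2.2796  stride 1/|dx|=1.0353 1/|dy|=3.8637
    cross x-line → (4,3), t=0.7972
    cross x-line → (5,3), t=1.8324
    cross y-line → (5,2), t=2.2796
    cross x-line → (6,2), t=2.8677 (wall)
  → r_2 = 2.8677
beam 3: φ=45°, α=75°
  d=(0.2588,0.9659)  start (3,3)  tX=2.9751 tY=0.4245  stride 1/|dx|=3.8637 1/|dy|=1.0353
    cross y-line → (3,4), t=0.4245
    cross y-line → (3,5), t=1.4597 (wall)
  → r_3 = 1.4597
beam 4: φ=90°, α=120°
  d=(-0.5000,0.8660)  start (3,3)  tX=0.4600 tY=0.4734  stride 1/|dx|=2.0000 1/|dy|=1.1547
    cross x-line → (2,3), t=0.4600
    cross y-line → (2,4), t=0.4734
    cross y-line → (2,5), t=1.6281 (wall)
  → r_4 = 1.6281

ranges = [2.9907, 2.8677, 1.4597, 1.6281]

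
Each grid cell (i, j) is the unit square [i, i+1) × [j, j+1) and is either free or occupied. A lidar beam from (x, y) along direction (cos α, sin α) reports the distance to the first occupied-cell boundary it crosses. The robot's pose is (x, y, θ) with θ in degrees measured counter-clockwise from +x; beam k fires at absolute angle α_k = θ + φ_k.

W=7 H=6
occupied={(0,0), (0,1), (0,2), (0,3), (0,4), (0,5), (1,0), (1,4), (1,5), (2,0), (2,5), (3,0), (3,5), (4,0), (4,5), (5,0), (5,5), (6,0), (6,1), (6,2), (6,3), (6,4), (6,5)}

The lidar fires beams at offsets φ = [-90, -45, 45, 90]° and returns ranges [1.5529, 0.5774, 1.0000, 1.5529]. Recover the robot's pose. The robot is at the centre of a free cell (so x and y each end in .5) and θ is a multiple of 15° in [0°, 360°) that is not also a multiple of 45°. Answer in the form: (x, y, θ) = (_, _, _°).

(x, y, θ) = (1.5, 2.5, 195°)

The pose lattice has 19·16 = 304 candidates. Test each by forward raycasting.
  (4.5, 1.5, 255°): beam 1 = 3.6235 ≠ 1.5529 ✗
  (2.5, 2.5, 105°): beam 1 = 3.6235 ≠ 1.5529 ✗
  (3.5, 4.5, 285°): beam 2 = 4.0415 ≠ 0.5774 ✗
  (3.5, 4.5, 105°): beam 1 = 1.9319 ≠ 1.5529 ✗
  (4.5, 2.5, 255°): beam 1 = 3.6235 ≠ 1.5529 ✗
  …
  (1.5, 2.5, 195°): r_1=1.5529, r_2=0.5774, r_3=1.0000, r_4=1.5529 — all match ✓
No second candidate reproduces the full scan.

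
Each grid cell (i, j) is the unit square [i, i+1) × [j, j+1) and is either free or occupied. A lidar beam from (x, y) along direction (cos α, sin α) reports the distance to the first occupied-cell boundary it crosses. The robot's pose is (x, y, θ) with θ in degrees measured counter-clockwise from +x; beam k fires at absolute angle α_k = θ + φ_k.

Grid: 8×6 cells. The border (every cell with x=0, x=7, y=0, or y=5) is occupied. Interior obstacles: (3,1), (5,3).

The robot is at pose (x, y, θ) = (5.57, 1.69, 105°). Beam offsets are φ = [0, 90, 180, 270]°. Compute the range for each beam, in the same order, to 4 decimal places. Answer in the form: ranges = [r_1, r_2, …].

ranges = [1.3562, 1.6254, 0.7143, 1.4804]

beam 1: φ=0°, α=105°
  direction (-0.2588, 0.9659); cell (5,1); t to first gridline: x 2.2023, y 0.3209 (then +3.8637 / +1.0353)
    (5,2) via y @ 0.3209
    (5,3) via y @ 1.3562  # hit
  → r_1 = 1.3562
beam 2: φ=90°, α=195°
  direction (-0.9659, -0.2588); cell (5,1); t to first gridline: x 0.5901, y 2.6660 (then +1.0353 / +3.8637)
    (4,1) via x @ 0.5901
    (3,1) via x @ 1.6254  # hit
  → r_2 = 1.6254
beam 3: φ=180°, α=285°
  direction (0.2588, -0.9659); cell (5,1); t to first gridline: x 1.6614, y 0.7143 (then +3.8637 / +1.0353)
    (5,0) via y @ 0.7143  # hit
  → r_3 = 0.7143
beam 4: φ=270°, α=15°
  direction (0.9659, 0.2588); cell (5,1); t to first gridline: x 0.4452, y 1.1977 (then +1.0353 / +3.8637)
    (6,1) via x @ 0.4452
    (6,2) via y @ 1.1977
    (7,2) via x @ 1.4804  # hit
  → r_4 = 1.4804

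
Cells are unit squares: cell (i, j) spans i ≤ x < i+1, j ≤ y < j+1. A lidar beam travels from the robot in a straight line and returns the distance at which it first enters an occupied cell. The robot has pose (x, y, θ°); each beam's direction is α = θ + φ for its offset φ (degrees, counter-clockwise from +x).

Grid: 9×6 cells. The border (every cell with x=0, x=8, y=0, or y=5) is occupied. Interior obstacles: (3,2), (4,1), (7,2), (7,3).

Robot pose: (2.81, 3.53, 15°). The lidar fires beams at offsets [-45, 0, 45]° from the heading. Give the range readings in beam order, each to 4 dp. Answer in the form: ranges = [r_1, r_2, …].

ranges = [1.0600, 5.3731, 1.6974]

beam 1: φ=-45°, α=330°
  cosα=0.8660 sinα=-0.5000 | (2,3) | tMaxX 0.2194 tMaxY 1.0600 | tΔX 1.1547 tΔY 2.0000
    t=0.2194 [x] (3,3)
    t=1.0600 [y] (3,2) — stop
  → r_1 = 1.0600
beam 2: φ=0°, α=15°
  cosα=0.9659 sinα=0.2588 | (2,3) | tMaxX 0.1967 tMaxY 1.8159 | tΔX 1.0353 tΔY 3.8637
    t=0.1967 [x] (3,3)
    t=1.2320 [x] (4,3)
    t=1.8159 [y] (4,4)
    t=2.2673 [x] (5,4)
    t=3.3025 [x] (6,4)
    t=4.3378 [x] (7,4)
    t=5.3731 [x] (8,4) — stop
  → r_2 = 5.3731
beam 3: φ=45°, α=60°
  cosα=0.5000 sinα=0.8660 | (2,3) | tMaxX 0.3800 tMaxY 0.5427 | tΔX 2.0000 tΔY 1.1547
    t=0.3800 [x] (3,3)
    t=0.5427 [y] (3,4)
    t=1.6974 [y] (3,5) — stop
  → r_3 = 1.6974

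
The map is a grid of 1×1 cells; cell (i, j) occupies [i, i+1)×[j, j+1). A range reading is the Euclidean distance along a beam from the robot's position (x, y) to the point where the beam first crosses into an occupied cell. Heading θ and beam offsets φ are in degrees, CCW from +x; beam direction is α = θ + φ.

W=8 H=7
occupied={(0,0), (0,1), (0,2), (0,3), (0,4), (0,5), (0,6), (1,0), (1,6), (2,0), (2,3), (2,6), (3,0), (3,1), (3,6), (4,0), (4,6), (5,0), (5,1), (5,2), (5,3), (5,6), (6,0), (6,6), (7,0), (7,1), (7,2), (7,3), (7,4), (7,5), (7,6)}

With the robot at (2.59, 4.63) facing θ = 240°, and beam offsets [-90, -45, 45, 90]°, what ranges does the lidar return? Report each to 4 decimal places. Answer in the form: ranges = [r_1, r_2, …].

beam 1: φ=-90°, α=150°
  cosα=-0.8660 sinα=0.5000 | (2,4) | tMaxX 0.6813 tMaxY 0.7400 | tΔX 1.1547 tΔY 2.0000
    t=0.6813 [x] (1,4)
    t=0.7400 [y] (1,5)
    t=1.8360 [x] (0,5) — stop
  → r_1 = 1.8360
beam 2: φ=-45°, α=195°
  cosα=-0.9659 sinα=-0.2588 | (2,4) | tMaxX 0.6108 tMaxY 2.4341 | tΔX 1.0353 tΔY 3.8637
    t=0.6108 [x] (1,4)
    t=1.6461 [x] (0,4) — stop
  → r_2 = 1.6461
beam 3: φ=45°, α=285°
  cosα=0.2588 sinα=-0.9659 | (2,4) | tMaxX 1.5841 tMaxY 0.6522 | tΔX 3.8637 tΔY 1.0353
    t=0.6522 [y] (2,3) — stop
  → r_3 = 0.6522
beam 4: φ=90°, α=330°
  cosα=0.8660 sinα=-0.5000 | (2,4) | tMaxX 0.4734 tMaxY 1.2600 | tΔX 1.1547 tΔY 2.0000
    t=0.4734 [x] (3,4)
    t=1.2600 [y] (3,3)
    t=1.6281 [x] (4,3)
    t=2.7828 [x] (5,3) — stop
  → r_4 = 2.7828

ranges = [1.8360, 1.6461, 0.6522, 2.7828]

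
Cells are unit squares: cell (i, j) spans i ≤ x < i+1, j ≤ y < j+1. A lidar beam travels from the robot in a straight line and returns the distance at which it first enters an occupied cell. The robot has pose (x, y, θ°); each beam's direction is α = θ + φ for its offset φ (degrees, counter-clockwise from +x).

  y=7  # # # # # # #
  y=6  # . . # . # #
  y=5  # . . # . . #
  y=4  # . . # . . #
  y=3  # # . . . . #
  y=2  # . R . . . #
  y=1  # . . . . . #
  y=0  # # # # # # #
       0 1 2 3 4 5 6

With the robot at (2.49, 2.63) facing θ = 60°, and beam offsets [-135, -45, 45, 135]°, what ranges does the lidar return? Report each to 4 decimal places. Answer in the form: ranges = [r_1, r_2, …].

ranges = [1.6875, 3.6338, 4.5242, 1.5426]

beam 1: φ=-135°, α=285°
  dir = (cos 285°, sin 285°) = (0.2588, -0.9659); from cell (2,2)
  next x-line at t=1.9705, next y-line at t=0.6522; Δt_x=3.8637, Δt_y=1.0353
    y: enter (2,1) at t=0.6522
    y: enter (2,0) at t=1.6875 ← occupied
  → r_1 = 1.6875
beam 2: φ=-45°, α=15°
  dir = (cos 15°, sin 15°) = (0.9659, 0.2588); from cell (2,2)
  next x-line at t=0.5280, next y-line at t=1.4296; Δt_x=1.0353, Δt_y=3.8637
    x: enter (3,2) at t=0.5280
    y: enter (3,3) at t=1.4296
    x: enter (4,3) at t=1.5633
    x: enter (5,3) at t=2.5985
    x: enter (6,3) at t=3.6338 ← occupied
  → r_2 = 3.6338
beam 3: φ=45°, α=105°
  dir = (cos 105°, sin 105°) = (-0.2588, 0.9659); from cell (2,2)
  next x-line at t=1.8932, next y-line at t=0.3831; Δt_x=3.8637, Δt_y=1.0353
    y: enter (2,3) at t=0.3831
    y: enter (2,4) at t=1.4183
    x: enter (1,4) at t=1.8932
    y: enter (1,5) at t=2.4536
    y: enter (1,6) at t=3.4889
    y: enter (1,7) at t=4.5242 ← occupied
  → r_3 = 4.5242
beam 4: φ=135°, α=195°
  dir = (cos 195°, sin 195°) = (-0.9659, -0.2588); from cell (2,2)
  next x-line at t=0.5073, next y-line at t=2.4341; Δt_x=1.0353, Δt_y=3.8637
    x: enter (1,2) at t=0.5073
    x: enter (0,2) at t=1.5426 ← occupied
  → r_4 = 1.5426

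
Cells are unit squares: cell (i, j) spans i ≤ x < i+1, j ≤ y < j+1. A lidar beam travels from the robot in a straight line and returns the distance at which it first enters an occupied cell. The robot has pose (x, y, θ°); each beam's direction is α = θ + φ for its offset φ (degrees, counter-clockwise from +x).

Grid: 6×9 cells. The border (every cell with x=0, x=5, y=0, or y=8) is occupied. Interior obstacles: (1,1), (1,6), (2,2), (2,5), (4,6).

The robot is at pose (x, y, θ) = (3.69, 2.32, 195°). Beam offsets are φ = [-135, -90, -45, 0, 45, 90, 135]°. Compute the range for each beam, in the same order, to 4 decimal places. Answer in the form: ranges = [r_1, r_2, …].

ranges = [2.6200, 2.7745, 0.7967, 0.7143, 1.5242, 1.3666, 1.5127]

beam 1: φ=-135°, α=60°
  d=(0.5000,0.8660)  start (3,2)  tX=0.6200 tY=0.7852  stride 1/|dx|=2.0000 1/|dy|=1.1547
    cross x-line → (4,2), t=0.6200
    cross y-line → (4,3), t=0.7852
    cross y-line → (4,4), t=1.9399
    cross x-line → (5,4), t=2.6200 (wall)
  → r_1 = 2.6200
beam 2: φ=-90°, α=105°
  d=(-0.2588,0.9659)  start (3,2)  tX=2.6660 tY=0.7040  stride 1/|dx|=3.8637 1/|dy|=1.0353
    cross y-line → (3,3), t=0.7040
    cross y-line → (3,4), t=1.7393
    cross x-line → (2,4), t=2.6660
    cross y-line → (2,5), t=2.7745 (wall)
  → r_2 = 2.7745
beam 3: φ=-45°, α=150°
  d=(-0.8660,0.5000)  start (3,2)  tX=0.7967 tY=1.3600  stride 1/|dx|=1.1547 1/|dy|=2.0000
    cross x-line → (2,2), t=0.7967 (wall)
  → r_3 = 0.7967
beam 4: φ=0°, α=195°
  d=(-0.9659,-0.2588)  start (3,2)  tX=0.7143 tY=1.2364  stride 1/|dx|=1.0353 1/|dy|=3.8637
    cross x-line → (2,2), t=0.7143 (wall)
  → r_4 = 0.7143
beam 5: φ=45°, α=240°
  d=(-0.5000,-0.8660)  start (3,2)  tX=1.3800 tY=0.3695  stride 1/|dx|=2.0000 1/|dy|=1.1547
    cross y-line → (3,1), t=0.3695
    cross x-line → (2,1), t=1.3800
    cross y-line → (2,0), t=1.5242 (wall)
  → r_5 = 1.5242
beam 6: φ=90°, α=285°
  d=(0.2588,-0.9659)  start (3,2)  tX=1.1977 tY=0.3313  stride 1/|dx|=3.8637 1/|dy|=1.0353
    cross y-line → (3,1), t=0.3313
    cross x-line → (4,1), t=1.1977
    cross y-line → (4,0), t=1.3666 (wall)
  → r_6 = 1.3666
beam 7: φ=135°, α=330°
  d=(0.8660,-0.5000)  start (3,2)  tX=0.3580 tY=0.6400  stride 1/|dx|=1.1547 1/|dy|=2.0000
    cross x-line → (4,2), t=0.3580
    cross y-line → (4,1), t=0.6400
    cross x-line → (5,1), t=1.5127 (wall)
  → r_7 = 1.5127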